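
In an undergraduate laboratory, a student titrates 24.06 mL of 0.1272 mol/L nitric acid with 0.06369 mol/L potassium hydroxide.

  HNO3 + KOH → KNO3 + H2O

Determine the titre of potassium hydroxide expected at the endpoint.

n(HNO3) = 0.02406 L × 0.1272 mol/L = 3.060 × 10^-3 mol
n(KOH) = 3.060 × 10^-3 mol (1:1 stoichiometry)
V(KOH) = 3.060 × 10^-3 mol / 0.06369 mol/L = 0.04805 L = 48.05 mL

48.05 mL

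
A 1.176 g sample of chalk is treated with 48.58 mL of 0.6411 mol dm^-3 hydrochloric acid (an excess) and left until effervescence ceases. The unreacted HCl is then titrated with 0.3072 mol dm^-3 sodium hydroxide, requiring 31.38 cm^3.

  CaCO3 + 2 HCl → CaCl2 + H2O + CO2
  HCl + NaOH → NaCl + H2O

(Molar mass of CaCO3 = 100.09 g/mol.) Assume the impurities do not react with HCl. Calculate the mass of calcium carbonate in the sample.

n(HCl) added = 0.04858 × 0.6411 = 0.03114 mol
n(NaOH) used in back-titration = 0.03138 × 0.3072 = 9.640 × 10^-3 mol
n(HCl) left over = 9.640 × 10^-3 mol (1:1 ratio)
n(HCl) consumed by analyte = 0.03114 − 9.640 × 10^-3 = 0.02150 mol
From the 1:2 ratio, n(CaCO3) = 1/2 × 0.02150 = 0.01075 mol
mass of CaCO3 = 0.01075 × 100.09 = 1.076 g

1.076 g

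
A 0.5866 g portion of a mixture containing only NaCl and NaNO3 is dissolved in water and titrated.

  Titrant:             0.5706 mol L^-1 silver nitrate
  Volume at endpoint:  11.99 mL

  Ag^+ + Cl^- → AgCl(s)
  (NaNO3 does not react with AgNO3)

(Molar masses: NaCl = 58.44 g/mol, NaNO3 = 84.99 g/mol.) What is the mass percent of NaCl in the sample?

n(AgNO3) = 0.01199 × 0.5706 = 6.841 × 10^-3 mol
Let x = n(NaCl), y = n(NaNO3).
Titrant: 1x = 6.841 × 10^-3;  mass: 58.44x + 84.99y = 0.5866
Solving, x = 6.841 × 10^-3 mol, y = 2.198 × 10^-3 mol
mass of NaCl = 6.841 × 10^-3 × 58.44 = 0.3998 g
% NaCl = 0.3998 / 0.5866 × 100 = 68.16 %

68.16 %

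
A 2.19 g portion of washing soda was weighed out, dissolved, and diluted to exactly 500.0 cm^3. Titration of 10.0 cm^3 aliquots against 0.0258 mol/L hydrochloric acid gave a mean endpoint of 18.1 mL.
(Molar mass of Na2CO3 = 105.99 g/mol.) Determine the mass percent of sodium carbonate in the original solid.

56.5 %

Na2CO3 + 2 HCl → 2 NaCl + H2O + CO2
n(HCl) per titration = 0.0181 × 0.0258 = 4.67 × 10^-4 mol
From the 1:2 ratio, n(Na2CO3) in each aliquot = 1/2 × 4.67 × 10^-4 = 2.33 × 10^-4 mol
n(Na2CO3) in the whole flask = 2.33 × 10^-4 × 500.0/10.0 = 0.0117 mol
mass of Na2CO3 = 0.0117 × 105.99 = 1.24 g
% Na2CO3 = 1.24 / 2.19 × 100 = 56.5 %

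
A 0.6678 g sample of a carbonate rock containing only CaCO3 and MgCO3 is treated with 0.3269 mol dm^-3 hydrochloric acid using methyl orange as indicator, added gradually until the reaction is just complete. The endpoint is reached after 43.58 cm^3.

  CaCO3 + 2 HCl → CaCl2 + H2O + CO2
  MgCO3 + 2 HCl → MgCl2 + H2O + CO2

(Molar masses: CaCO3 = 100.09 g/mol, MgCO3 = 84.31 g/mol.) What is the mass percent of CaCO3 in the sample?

n(HCl) = 0.04358 × 0.3269 = 0.01425 mol
Let x = n(CaCO3), y = n(MgCO3).
Titrant: 2x + 2y = 0.01425;  mass: 100.09x + 84.31y = 0.6678
Solving, x = 4.262 × 10^-3 mol, y = 2.862 × 10^-3 mol
mass of CaCO3 = 4.262 × 10^-3 × 100.09 = 0.4265 g
% CaCO3 = 0.4265 / 0.6678 × 100 = 63.87 %

63.87 %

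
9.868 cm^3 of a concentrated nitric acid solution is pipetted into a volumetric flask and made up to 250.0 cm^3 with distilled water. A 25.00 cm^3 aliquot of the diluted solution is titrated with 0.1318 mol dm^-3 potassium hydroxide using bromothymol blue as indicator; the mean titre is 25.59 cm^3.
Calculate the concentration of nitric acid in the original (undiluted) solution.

3.418 mol/L

HNO3 + KOH → KNO3 + H2O
n(KOH) = 0.02559 × 0.1318 = 3.373 × 10^-3 mol
n(HNO3) in the aliquot = 3.373 × 10^-3 mol (1:1 ratio)
[HNO3]_dilute = 3.373 × 10^-3 / 0.02500 = 0.1349 mol/L
Dilution factor = 250.0 / 9.868 = 25.33
[HNO3]_stock = 0.1349 × 25.33 = 3.418 mol/L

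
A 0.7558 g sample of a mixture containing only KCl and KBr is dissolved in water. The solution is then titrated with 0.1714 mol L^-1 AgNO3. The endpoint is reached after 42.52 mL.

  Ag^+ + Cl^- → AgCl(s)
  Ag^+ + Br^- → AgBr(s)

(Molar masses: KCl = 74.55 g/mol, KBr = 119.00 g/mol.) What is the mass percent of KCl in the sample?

n(AgNO3) = 0.04252 × 0.1714 = 7.288 × 10^-3 mol
Let x = n(KCl), y = n(KBr).
Titrant: 1x + 1y = 7.288 × 10^-3;  mass: 74.55x + 119.00y = 0.7558
Solving, x = 2.508 × 10^-3 mol, y = 4.780 × 10^-3 mol
mass of KCl = 2.508 × 10^-3 × 74.55 = 0.1869 g
% KCl = 0.1869 / 0.7558 × 100 = 24.73 %

24.73 %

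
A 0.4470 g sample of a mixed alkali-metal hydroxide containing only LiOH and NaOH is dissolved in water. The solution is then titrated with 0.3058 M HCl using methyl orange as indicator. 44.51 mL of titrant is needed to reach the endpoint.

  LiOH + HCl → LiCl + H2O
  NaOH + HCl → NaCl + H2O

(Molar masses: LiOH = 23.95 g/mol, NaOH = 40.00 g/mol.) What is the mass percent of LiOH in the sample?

32.53 %

n(HCl) = 0.04451 × 0.3058 = 0.01361 mol
Let x = n(LiOH), y = n(NaOH).
Titrant: 1x + 1y = 0.01361;  mass: 23.95x + 40.00y = 0.4470
Solving, x = 6.071 × 10^-3 mol, y = 7.540 × 10^-3 mol
mass of LiOH = 6.071 × 10^-3 × 23.95 = 0.1454 g
% LiOH = 0.1454 / 0.4470 × 100 = 32.53 %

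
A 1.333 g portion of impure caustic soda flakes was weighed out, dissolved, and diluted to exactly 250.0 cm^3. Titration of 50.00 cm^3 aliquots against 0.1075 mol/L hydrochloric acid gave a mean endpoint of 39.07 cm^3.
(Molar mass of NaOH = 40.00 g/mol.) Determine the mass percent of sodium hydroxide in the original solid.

63.02 %

NaOH + HCl → NaCl + H2O
n(HCl) per titration = 0.03907 × 0.1075 = 4.200 × 10^-3 mol
n(NaOH) in each aliquot = 4.200 × 10^-3 mol (1:1 ratio)
n(NaOH) in the whole flask = 4.200 × 10^-3 × 250.0/50.00 = 0.02100 mol
mass of NaOH = 0.02100 × 40.00 = 0.8400 g
% NaOH = 0.8400 / 1.333 × 100 = 63.02 %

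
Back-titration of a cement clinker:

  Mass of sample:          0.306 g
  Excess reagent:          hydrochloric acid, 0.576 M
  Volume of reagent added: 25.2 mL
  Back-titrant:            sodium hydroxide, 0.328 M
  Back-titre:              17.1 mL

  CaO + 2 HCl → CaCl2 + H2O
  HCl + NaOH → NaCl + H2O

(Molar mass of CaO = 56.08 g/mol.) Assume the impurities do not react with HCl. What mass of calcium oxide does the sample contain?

0.250 g

n(HCl) added = 0.0252 × 0.576 = 0.0145 mol
n(NaOH) used in back-titration = 0.0171 × 0.328 = 5.61 × 10^-3 mol
n(HCl) left over = 5.61 × 10^-3 mol (1:1 ratio)
n(HCl) consumed by analyte = 0.0145 − 5.61 × 10^-3 = 8.91 × 10^-3 mol
From the 1:2 ratio, n(CaO) = 1/2 × 8.91 × 10^-3 = 4.45 × 10^-3 mol
mass of CaO = 4.45 × 10^-3 × 56.08 = 0.250 g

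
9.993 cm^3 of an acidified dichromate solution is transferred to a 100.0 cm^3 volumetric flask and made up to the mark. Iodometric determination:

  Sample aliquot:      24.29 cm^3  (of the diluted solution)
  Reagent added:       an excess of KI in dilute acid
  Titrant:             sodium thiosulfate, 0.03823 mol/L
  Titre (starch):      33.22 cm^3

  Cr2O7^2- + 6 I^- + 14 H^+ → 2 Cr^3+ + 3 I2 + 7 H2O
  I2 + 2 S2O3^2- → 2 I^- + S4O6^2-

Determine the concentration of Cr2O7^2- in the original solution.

n(S2O3^2-) = 0.03322 × 0.03823 = 1.270 × 10^-3 mol
n(I2) = n(S2O3^2-)/2 = 6.350 × 10^-4 mol
From the 1:3 ratio, n(Cr2O7^2-) in the aliquot = 1/3 × 6.350 × 10^-4 = 2.117 × 10^-4 mol
[Cr2O7^2-]_dilute = 2.117 × 10^-4 / 0.02429 = 0.008714 mol/L
[Cr2O7^2-]_original = 0.008714 × 100.0/9.993 = 0.08720 mol/L

0.08720 mol/L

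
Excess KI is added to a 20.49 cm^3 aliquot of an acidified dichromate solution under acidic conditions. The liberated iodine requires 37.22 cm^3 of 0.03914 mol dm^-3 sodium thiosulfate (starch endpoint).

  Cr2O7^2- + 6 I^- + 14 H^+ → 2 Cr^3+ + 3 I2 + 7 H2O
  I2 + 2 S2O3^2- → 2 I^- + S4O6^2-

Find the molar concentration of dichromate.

n(S2O3^2-) = 0.03722 × 0.03914 = 1.457 × 10^-3 mol
n(I2) = n(S2O3^2-)/2 = 7.284 × 10^-4 mol
From the 1:3 ratio, n(Cr2O7^2-) in the aliquot = 1/3 × 7.284 × 10^-4 = 2.428 × 10^-4 mol
[Cr2O7^2-] = 2.428 × 10^-4 / 0.02049 = 0.01185 mol/L

0.01185 mol/L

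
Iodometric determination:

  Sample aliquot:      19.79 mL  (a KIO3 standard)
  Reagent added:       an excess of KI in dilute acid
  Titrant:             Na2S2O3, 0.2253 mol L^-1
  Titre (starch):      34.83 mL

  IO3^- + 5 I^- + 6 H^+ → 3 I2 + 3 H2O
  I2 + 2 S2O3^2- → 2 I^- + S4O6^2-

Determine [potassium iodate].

0.06609 mol/L

n(S2O3^2-) = 0.03483 × 0.2253 = 7.847 × 10^-3 mol
n(I2) = n(S2O3^2-)/2 = 3.924 × 10^-3 mol
From the 1:3 ratio, n(IO3^-) in the aliquot = 1/3 × 3.924 × 10^-3 = 1.308 × 10^-3 mol
[IO3^-] = 1.308 × 10^-3 / 0.01979 = 0.06609 mol/L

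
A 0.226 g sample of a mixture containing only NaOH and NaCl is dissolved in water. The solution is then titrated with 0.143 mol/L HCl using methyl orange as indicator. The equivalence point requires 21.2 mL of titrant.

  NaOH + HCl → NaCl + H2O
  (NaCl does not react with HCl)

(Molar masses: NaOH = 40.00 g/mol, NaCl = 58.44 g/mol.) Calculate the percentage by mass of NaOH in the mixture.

n(HCl) = 0.0212 × 0.143 = 3.03 × 10^-3 mol
Let x = n(NaOH), y = n(NaCl).
Titrant: 1x = 3.03 × 10^-3;  mass: 40.00x + 58.44y = 0.226
Solving, x = 3.03 × 10^-3 mol, y = 1.79 × 10^-3 mol
mass of NaOH = 3.03 × 10^-3 × 40.00 = 0.121 g
% NaOH = 0.121 / 0.226 × 100 = 53.7 %

53.7 %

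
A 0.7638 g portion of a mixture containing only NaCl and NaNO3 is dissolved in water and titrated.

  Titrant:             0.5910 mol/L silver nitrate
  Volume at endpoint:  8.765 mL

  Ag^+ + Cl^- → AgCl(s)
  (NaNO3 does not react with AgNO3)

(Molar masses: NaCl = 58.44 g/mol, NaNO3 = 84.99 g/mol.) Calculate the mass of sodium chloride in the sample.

0.3027 g

n(AgNO3) = 0.008765 × 0.5910 = 5.180 × 10^-3 mol
Let x = n(NaCl), y = n(NaNO3).
Titrant: 1x = 5.180 × 10^-3;  mass: 58.44x + 84.99y = 0.7638
Solving, x = 5.180 × 10^-3 mol, y = 5.425 × 10^-3 mol
mass of NaCl = 5.180 × 10^-3 × 58.44 = 0.3027 g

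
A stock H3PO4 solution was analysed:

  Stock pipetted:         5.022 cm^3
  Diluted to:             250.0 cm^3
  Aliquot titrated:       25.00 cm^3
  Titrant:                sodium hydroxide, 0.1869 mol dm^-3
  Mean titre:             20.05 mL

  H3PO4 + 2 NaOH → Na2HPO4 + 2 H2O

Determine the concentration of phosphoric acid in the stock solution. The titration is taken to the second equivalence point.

n(NaOH) = 0.02005 × 0.1869 = 3.747 × 10^-3 mol
From the 1:2 ratio, n(H3PO4) in the aliquot = 1/2 × 3.747 × 10^-3 = 1.874 × 10^-3 mol
[H3PO4]_dilute = 1.874 × 10^-3 / 0.02500 = 0.07495 mol/L
Dilution factor = 250.0 / 5.022 = 49.78
[H3PO4]_stock = 0.07495 × 49.78 = 3.731 mol/L

3.731 mol/L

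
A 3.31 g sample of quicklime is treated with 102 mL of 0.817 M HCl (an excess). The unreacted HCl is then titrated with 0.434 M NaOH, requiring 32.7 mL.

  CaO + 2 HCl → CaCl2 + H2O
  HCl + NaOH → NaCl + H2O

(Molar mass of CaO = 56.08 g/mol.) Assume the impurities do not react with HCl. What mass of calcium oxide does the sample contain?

1.94 g

n(HCl) added = 0.102 × 0.817 = 0.0833 mol
n(NaOH) used in back-titration = 0.0327 × 0.434 = 0.0142 mol
n(HCl) left over = 0.0142 mol (1:1 ratio)
n(HCl) consumed by analyte = 0.0833 − 0.0142 = 0.0691 mol
From the 1:2 ratio, n(CaO) = 1/2 × 0.0691 = 0.0346 mol
mass of CaO = 0.0346 × 56.08 = 1.94 g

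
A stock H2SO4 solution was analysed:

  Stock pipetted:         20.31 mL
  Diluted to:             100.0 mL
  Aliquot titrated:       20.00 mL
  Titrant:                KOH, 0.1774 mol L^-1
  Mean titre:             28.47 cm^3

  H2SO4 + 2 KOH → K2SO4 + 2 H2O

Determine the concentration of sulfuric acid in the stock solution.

0.6217 mol/L

n(KOH) = 0.02847 × 0.1774 = 5.051 × 10^-3 mol
From the 1:2 ratio, n(H2SO4) in the aliquot = 1/2 × 5.051 × 10^-3 = 2.525 × 10^-3 mol
[H2SO4]_dilute = 2.525 × 10^-3 / 0.02000 = 0.1263 mol/L
Dilution factor = 100.0 / 20.31 = 4.924
[H2SO4]_stock = 0.1263 × 4.924 = 0.6217 mol/L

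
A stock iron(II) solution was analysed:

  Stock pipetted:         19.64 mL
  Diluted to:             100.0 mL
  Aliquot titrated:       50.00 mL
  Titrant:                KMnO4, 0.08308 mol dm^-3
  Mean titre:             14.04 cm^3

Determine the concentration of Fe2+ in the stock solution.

0.5939 mol/L

MnO4^- + 5 Fe^2+ + 8 H^+ → Mn^2+ + 5 Fe^3+ + 4 H2O
n(KMnO4) = 0.01404 × 0.08308 = 1.166 × 10^-3 mol
From the 5:1 ratio, n(Fe2+) in the aliquot = 5/1 × 1.166 × 10^-3 = 5.832 × 10^-3 mol
[Fe2+]_dilute = 5.832 × 10^-3 / 0.05000 = 0.1166 mol/L
Dilution factor = 100.0 / 19.64 = 5.092
[Fe2+]_stock = 0.1166 × 5.092 = 0.5939 mol/L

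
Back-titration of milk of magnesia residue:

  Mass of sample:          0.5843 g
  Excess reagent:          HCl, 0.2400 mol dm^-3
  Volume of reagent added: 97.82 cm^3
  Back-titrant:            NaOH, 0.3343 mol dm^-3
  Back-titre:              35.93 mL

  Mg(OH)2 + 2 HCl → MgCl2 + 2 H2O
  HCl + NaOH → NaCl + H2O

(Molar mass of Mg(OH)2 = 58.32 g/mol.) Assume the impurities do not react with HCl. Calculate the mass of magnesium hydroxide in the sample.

0.3343 g

n(HCl) added = 0.09782 × 0.2400 = 0.02348 mol
n(NaOH) used in back-titration = 0.03593 × 0.3343 = 0.01201 mol
n(HCl) left over = 0.01201 mol (1:1 ratio)
n(HCl) consumed by analyte = 0.02348 − 0.01201 = 0.01147 mol
From the 1:2 ratio, n(Mg(OH)2) = 1/2 × 0.01147 = 5.733 × 10^-3 mol
mass of Mg(OH)2 = 5.733 × 10^-3 × 58.32 = 0.3343 g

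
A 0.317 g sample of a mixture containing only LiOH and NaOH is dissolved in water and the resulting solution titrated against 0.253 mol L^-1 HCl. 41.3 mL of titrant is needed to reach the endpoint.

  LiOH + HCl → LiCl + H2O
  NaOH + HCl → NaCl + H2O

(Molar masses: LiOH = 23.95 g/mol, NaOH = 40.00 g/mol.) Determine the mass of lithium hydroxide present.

n(HCl) = 0.0413 × 0.253 = 0.0104 mol
Let x = n(LiOH), y = n(NaOH).
Titrant: 1x + 1y = 0.0104;  mass: 23.95x + 40.00y = 0.317
Solving, x = 6.29 × 10^-3 mol, y = 4.16 × 10^-3 mol
mass of LiOH = 6.29 × 10^-3 × 23.95 = 0.151 g

0.151 g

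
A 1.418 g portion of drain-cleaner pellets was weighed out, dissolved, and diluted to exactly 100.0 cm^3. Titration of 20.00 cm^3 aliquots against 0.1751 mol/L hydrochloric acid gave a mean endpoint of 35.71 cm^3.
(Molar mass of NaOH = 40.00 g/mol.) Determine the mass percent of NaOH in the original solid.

NaOH + HCl → NaCl + H2O
n(HCl) per titration = 0.03571 × 0.1751 = 6.253 × 10^-3 mol
n(NaOH) in each aliquot = 6.253 × 10^-3 mol (1:1 ratio)
n(NaOH) in the whole flask = 6.253 × 10^-3 × 100.0/20.00 = 0.03126 mol
mass of NaOH = 0.03126 × 40.00 = 1.251 g
% NaOH = 1.251 / 1.418 × 100 = 88.19 %

88.19 %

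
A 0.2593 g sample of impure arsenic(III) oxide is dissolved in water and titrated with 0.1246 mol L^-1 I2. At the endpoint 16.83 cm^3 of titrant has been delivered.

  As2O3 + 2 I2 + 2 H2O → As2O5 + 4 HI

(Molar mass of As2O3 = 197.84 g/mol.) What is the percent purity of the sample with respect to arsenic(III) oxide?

80.00 %

n(I2) = 0.01683 L × 0.1246 mol/L = 2.097 × 10^-3 mol
From the 1:2 ratio, n(As2O3) = 1/2 × 2.097 × 10^-3 = 1.049 × 10^-3 mol
mass of As2O3 = 1.049 × 10^-3 × 197.84 g/mol = 0.2074 g
% As2O3 = 0.2074 / 0.2593 × 100 = 80.00 %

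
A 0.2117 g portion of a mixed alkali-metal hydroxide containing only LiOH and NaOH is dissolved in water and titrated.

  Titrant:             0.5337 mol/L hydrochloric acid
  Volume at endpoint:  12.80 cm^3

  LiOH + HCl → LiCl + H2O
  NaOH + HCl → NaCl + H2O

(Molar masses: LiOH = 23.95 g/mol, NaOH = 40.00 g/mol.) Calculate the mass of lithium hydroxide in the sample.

0.09185 g

n(HCl) = 0.01280 × 0.5337 = 6.831 × 10^-3 mol
Let x = n(LiOH), y = n(NaOH).
Titrant: 1x + 1y = 6.831 × 10^-3;  mass: 23.95x + 40.00y = 0.2117
Solving, x = 3.835 × 10^-3 mol, y = 2.996 × 10^-3 mol
mass of LiOH = 3.835 × 10^-3 × 23.95 = 0.09185 g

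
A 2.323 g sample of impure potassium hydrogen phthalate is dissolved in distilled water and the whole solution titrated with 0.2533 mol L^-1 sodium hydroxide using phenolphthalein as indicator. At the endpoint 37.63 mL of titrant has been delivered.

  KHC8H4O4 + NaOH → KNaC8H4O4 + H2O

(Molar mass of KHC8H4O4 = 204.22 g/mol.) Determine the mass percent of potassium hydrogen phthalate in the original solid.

n(NaOH) = 0.03763 L × 0.2533 mol/L = 9.532 × 10^-3 mol
n(KHC8H4O4) = 9.532 × 10^-3 mol (1:1 ratio)
mass of KHC8H4O4 = 9.532 × 10^-3 × 204.22 g/mol = 1.947 g
% KHC8H4O4 = 1.947 / 2.323 × 100 = 83.80 %

83.80 %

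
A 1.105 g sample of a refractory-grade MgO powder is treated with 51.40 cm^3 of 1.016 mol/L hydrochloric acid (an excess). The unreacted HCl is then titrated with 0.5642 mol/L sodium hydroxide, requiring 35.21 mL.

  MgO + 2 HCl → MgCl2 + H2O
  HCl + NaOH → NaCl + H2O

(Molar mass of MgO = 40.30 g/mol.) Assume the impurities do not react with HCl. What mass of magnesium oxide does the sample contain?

n(HCl) added = 0.05140 × 1.016 = 0.05222 mol
n(NaOH) used in back-titration = 0.03521 × 0.5642 = 0.01987 mol
n(HCl) left over = 0.01987 mol (1:1 ratio)
n(HCl) consumed by analyte = 0.05222 − 0.01987 = 0.03236 mol
From the 1:2 ratio, n(MgO) = 1/2 × 0.03236 = 0.01618 mol
mass of MgO = 0.01618 × 40.30 = 0.6520 g

0.6520 g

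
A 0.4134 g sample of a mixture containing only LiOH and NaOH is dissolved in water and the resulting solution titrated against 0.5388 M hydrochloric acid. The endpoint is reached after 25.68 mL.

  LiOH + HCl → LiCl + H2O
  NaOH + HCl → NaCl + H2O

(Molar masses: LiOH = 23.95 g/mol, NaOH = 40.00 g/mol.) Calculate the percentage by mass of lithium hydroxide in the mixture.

50.55 %

n(HCl) = 0.02568 × 0.5388 = 0.01384 mol
Let x = n(LiOH), y = n(NaOH).
Titrant: 1x + 1y = 0.01384;  mass: 23.95x + 40.00y = 0.4134
Solving, x = 8.726 × 10^-3 mol, y = 5.110 × 10^-3 mol
mass of LiOH = 8.726 × 10^-3 × 23.95 = 0.2090 g
% LiOH = 0.2090 / 0.4134 × 100 = 50.55 %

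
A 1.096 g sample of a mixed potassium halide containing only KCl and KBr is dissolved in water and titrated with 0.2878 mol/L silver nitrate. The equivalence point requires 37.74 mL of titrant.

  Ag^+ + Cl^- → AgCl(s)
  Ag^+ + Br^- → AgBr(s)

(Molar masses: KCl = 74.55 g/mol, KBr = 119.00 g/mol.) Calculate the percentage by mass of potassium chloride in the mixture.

n(AgNO3) = 0.03774 × 0.2878 = 0.01086 mol
Let x = n(KCl), y = n(KBr).
Titrant: 1x + 1y = 0.01086;  mass: 74.55x + 119.00y = 1.096
Solving, x = 4.421 × 10^-3 mol, y = 6.440 × 10^-3 mol
mass of KCl = 4.421 × 10^-3 × 74.55 = 0.3296 g
% KCl = 0.3296 / 1.096 × 100 = 30.07 %

30.07 %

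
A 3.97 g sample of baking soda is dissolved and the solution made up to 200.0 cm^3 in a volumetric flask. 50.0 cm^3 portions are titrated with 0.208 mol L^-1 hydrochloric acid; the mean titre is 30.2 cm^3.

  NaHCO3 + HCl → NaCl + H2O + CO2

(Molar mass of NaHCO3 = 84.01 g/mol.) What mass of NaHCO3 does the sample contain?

n(HCl) per titration = 0.0302 × 0.208 = 6.28 × 10^-3 mol
n(NaHCO3) in each aliquot = 6.28 × 10^-3 mol (1:1 ratio)
n(NaHCO3) in the whole flask = 6.28 × 10^-3 × 200.0/50.0 = 0.0251 mol
mass of NaHCO3 = 0.0251 × 84.01 = 2.11 g

2.11 g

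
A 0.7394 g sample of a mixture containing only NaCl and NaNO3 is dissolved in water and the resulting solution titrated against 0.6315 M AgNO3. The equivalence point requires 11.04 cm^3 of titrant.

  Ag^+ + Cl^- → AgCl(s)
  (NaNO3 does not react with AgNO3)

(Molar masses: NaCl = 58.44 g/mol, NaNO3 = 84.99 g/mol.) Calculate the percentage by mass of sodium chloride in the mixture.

55.10 %

n(AgNO3) = 0.01104 × 0.6315 = 6.972 × 10^-3 mol
Let x = n(NaCl), y = n(NaNO3).
Titrant: 1x = 6.972 × 10^-3;  mass: 58.44x + 84.99y = 0.7394
Solving, x = 6.972 × 10^-3 mol, y = 3.906 × 10^-3 mol
mass of NaCl = 6.972 × 10^-3 × 58.44 = 0.4074 g
% NaCl = 0.4074 / 0.7394 × 100 = 55.10 %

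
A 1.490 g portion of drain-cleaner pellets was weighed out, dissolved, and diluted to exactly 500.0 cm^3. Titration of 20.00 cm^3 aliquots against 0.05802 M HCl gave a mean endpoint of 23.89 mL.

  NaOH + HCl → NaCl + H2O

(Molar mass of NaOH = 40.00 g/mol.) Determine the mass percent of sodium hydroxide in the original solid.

n(HCl) per titration = 0.02389 × 0.05802 = 1.386 × 10^-3 mol
n(NaOH) in each aliquot = 1.386 × 10^-3 mol (1:1 ratio)
n(NaOH) in the whole flask = 1.386 × 10^-3 × 500.0/20.00 = 0.03465 mol
mass of NaOH = 0.03465 × 40.00 = 1.386 g
% NaOH = 1.386 / 1.490 × 100 = 93.03 %

93.03 %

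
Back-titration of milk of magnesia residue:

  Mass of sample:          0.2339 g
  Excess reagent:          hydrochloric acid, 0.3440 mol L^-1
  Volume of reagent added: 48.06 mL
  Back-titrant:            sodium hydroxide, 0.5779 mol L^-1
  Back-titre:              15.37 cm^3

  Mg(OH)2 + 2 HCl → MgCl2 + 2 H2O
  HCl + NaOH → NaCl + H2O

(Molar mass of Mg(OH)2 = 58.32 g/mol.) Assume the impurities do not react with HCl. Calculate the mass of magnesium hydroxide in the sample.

n(HCl) added = 0.04806 × 0.3440 = 0.01653 mol
n(NaOH) used in back-titration = 0.01537 × 0.5779 = 8.882 × 10^-3 mol
n(HCl) left over = 8.882 × 10^-3 mol (1:1 ratio)
n(HCl) consumed by analyte = 0.01653 − 8.882 × 10^-3 = 7.650 × 10^-3 mol
From the 1:2 ratio, n(Mg(OH)2) = 1/2 × 7.650 × 10^-3 = 3.825 × 10^-3 mol
mass of Mg(OH)2 = 3.825 × 10^-3 × 58.32 = 0.2231 g

0.2231 g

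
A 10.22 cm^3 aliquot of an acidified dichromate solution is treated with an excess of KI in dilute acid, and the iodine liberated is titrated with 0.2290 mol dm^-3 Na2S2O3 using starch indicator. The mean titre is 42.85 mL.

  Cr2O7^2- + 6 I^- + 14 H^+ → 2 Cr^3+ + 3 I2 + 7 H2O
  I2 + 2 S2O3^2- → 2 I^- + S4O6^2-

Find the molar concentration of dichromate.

n(S2O3^2-) = 0.04285 × 0.2290 = 9.813 × 10^-3 mol
n(I2) = n(S2O3^2-)/2 = 4.906 × 10^-3 mol
From the 1:3 ratio, n(Cr2O7^2-) in the aliquot = 1/3 × 4.906 × 10^-3 = 1.635 × 10^-3 mol
[Cr2O7^2-] = 1.635 × 10^-3 / 0.01022 = 0.1600 mol/L

0.1600 mol/L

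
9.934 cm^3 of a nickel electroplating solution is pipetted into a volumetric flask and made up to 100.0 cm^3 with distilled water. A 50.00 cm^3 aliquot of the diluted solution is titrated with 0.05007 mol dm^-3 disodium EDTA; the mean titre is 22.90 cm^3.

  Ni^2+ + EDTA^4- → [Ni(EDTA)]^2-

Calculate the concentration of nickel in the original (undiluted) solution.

0.2308 mol/L

n(EDTA) = 0.02290 × 0.05007 = 1.147 × 10^-3 mol
n(Ni2+) in the aliquot = 1.147 × 10^-3 mol (1:1 ratio)
[Ni2+]_dilute = 1.147 × 10^-3 / 0.05000 = 0.02293 mol/L
Dilution factor = 100.0 / 9.934 = 10.07
[Ni2+]_stock = 0.02293 × 10.07 = 0.2308 mol/L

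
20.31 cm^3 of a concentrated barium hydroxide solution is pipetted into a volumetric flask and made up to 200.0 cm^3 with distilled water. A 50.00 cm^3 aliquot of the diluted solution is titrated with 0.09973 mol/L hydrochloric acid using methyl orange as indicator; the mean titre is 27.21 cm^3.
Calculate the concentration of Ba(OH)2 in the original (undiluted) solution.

Ba(OH)2 + 2 HCl → BaCl2 + 2 H2O
n(HCl) = 0.02721 × 0.09973 = 2.714 × 10^-3 mol
From the 1:2 ratio, n(Ba(OH)2) in the aliquot = 1/2 × 2.714 × 10^-3 = 1.357 × 10^-3 mol
[Ba(OH)2]_dilute = 1.357 × 10^-3 / 0.05000 = 0.02714 mol/L
Dilution factor = 200.0 / 20.31 = 9.847
[Ba(OH)2]_stock = 0.02714 × 9.847 = 0.2672 mol/L

0.2672 mol/L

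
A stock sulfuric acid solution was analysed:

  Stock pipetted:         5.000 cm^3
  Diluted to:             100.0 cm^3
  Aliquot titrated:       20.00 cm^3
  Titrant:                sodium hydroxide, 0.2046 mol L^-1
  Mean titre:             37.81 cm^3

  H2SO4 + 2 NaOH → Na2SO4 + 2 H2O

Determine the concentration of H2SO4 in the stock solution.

3.868 mol/L

n(NaOH) = 0.03781 × 0.2046 = 7.736 × 10^-3 mol
From the 1:2 ratio, n(H2SO4) in the aliquot = 1/2 × 7.736 × 10^-3 = 3.868 × 10^-3 mol
[H2SO4]_dilute = 3.868 × 10^-3 / 0.02000 = 0.1934 mol/L
Dilution factor = 100.0 / 5.000 = 20.00
[H2SO4]_stock = 0.1934 × 20.00 = 3.868 mol/L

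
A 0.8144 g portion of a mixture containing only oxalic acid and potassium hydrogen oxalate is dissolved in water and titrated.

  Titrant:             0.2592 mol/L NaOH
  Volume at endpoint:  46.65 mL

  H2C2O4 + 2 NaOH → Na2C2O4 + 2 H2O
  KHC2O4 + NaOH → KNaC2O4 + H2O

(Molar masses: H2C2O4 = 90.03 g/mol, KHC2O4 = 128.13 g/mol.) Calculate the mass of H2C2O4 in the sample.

n(NaOH) = 0.04665 × 0.2592 = 0.01209 mol
Let x = n(H2C2O4), y = n(KHC2O4).
Titrant: 2x + 1y = 0.01209;  mass: 90.03x + 128.13y = 0.8144
Solving, x = 4.421 × 10^-3 mol, y = 3.250 × 10^-3 mol
mass of H2C2O4 = 4.421 × 10^-3 × 90.03 = 0.3980 g

0.3980 g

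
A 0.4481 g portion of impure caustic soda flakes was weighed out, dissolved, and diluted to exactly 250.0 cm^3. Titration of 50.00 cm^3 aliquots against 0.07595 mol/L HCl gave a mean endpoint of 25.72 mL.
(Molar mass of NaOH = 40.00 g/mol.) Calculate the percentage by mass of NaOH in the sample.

87.19 %

NaOH + HCl → NaCl + H2O
n(HCl) per titration = 0.02572 × 0.07595 = 1.953 × 10^-3 mol
n(NaOH) in each aliquot = 1.953 × 10^-3 mol (1:1 ratio)
n(NaOH) in the whole flask = 1.953 × 10^-3 × 250.0/50.00 = 9.767 × 10^-3 mol
mass of NaOH = 9.767 × 10^-3 × 40.00 = 0.3907 g
% NaOH = 0.3907 / 0.4481 × 100 = 87.19 %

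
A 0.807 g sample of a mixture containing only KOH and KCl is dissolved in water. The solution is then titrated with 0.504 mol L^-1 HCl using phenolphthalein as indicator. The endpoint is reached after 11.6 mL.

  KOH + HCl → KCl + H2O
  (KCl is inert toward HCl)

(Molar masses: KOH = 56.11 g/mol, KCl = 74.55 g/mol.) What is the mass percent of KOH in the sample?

n(HCl) = 0.0116 × 0.504 = 5.85 × 10^-3 mol
Let x = n(KOH), y = n(KCl).
Titrant: 1x = 5.85 × 10^-3;  mass: 56.11x + 74.55y = 0.807
Solving, x = 5.85 × 10^-3 mol, y = 6.42 × 10^-3 mol
mass of KOH = 5.85 × 10^-3 × 56.11 = 0.328 g
% KOH = 0.328 / 0.807 × 100 = 40.6 %

40.6 %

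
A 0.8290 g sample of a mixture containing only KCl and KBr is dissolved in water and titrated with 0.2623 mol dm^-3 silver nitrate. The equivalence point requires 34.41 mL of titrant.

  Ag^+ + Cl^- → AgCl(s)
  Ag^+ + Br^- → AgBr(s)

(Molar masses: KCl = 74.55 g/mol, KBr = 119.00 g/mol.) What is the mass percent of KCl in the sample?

n(AgNO3) = 0.03441 × 0.2623 = 9.026 × 10^-3 mol
Let x = n(KCl), y = n(KBr).
Titrant: 1x + 1y = 9.026 × 10^-3;  mass: 74.55x + 119.00y = 0.8290
Solving, x = 5.513 × 10^-3 mol, y = 3.513 × 10^-3 mol
mass of KCl = 5.513 × 10^-3 × 74.55 = 0.4110 g
% KCl = 0.4110 / 0.8290 × 100 = 49.58 %

49.58 %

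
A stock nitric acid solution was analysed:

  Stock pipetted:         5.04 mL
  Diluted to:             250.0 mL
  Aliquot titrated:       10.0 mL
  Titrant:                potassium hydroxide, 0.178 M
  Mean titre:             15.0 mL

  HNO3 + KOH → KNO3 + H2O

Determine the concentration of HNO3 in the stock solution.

n(KOH) = 0.0150 × 0.178 = 2.67 × 10^-3 mol
n(HNO3) in the aliquot = 2.67 × 10^-3 mol (1:1 ratio)
[HNO3]_dilute = 2.67 × 10^-3 / 0.0100 = 0.267 mol/L
Dilution factor = 250.0 / 5.04 = 49.60
[HNO3]_stock = 0.267 × 49.60 = 13.2 mol/L

13.2 M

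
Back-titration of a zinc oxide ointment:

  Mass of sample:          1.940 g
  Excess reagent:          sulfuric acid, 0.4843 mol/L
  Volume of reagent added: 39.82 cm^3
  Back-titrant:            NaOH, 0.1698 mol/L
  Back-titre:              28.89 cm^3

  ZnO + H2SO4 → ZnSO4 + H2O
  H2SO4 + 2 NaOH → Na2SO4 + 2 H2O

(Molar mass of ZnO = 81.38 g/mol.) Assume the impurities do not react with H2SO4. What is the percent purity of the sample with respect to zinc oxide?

70.61 %

n(H2SO4) added = 0.03982 × 0.4843 = 0.01928 mol
n(NaOH) used in back-titration = 0.02889 × 0.1698 = 4.906 × 10^-3 mol
From the 1:2 ratio, n(H2SO4) left over = 1/2 × 4.906 × 10^-3 = 2.453 × 10^-3 mol
n(H2SO4) consumed by analyte = 0.01928 − 2.453 × 10^-3 = 0.01683 mol
n(ZnO) = 0.01683 mol (1:1 ratio)
mass of ZnO = 0.01683 × 81.38 = 1.370 g
% ZnO = 1.370 / 1.940 × 100 = 70.61 %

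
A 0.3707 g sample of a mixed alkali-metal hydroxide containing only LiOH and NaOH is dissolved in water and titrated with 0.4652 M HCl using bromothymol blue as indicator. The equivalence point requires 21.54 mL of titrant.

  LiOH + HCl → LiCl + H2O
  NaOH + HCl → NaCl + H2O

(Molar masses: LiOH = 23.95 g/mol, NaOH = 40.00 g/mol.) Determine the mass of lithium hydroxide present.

n(HCl) = 0.02154 × 0.4652 = 0.01002 mol
Let x = n(LiOH), y = n(NaOH).
Titrant: 1x + 1y = 0.01002;  mass: 23.95x + 40.00y = 0.3707
Solving, x = 1.876 × 10^-3 mol, y = 8.144 × 10^-3 mol
mass of LiOH = 1.876 × 10^-3 × 23.95 = 0.04494 g

0.04494 g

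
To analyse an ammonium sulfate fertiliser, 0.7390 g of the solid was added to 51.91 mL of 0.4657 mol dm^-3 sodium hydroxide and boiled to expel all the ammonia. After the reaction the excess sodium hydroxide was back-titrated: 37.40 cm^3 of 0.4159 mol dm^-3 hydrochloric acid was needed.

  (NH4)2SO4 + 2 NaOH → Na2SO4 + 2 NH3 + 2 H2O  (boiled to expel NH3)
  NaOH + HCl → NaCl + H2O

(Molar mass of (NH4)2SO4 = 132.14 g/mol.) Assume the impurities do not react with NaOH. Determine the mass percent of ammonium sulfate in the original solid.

n(NaOH) added = 0.05191 × 0.4657 = 0.02417 mol
n(HCl) used in back-titration = 0.03740 × 0.4159 = 0.01555 mol
n(NaOH) left over = 0.01555 mol (1:1 ratio)
n(NaOH) consumed by analyte = 0.02417 − 0.01555 = 8.620 × 10^-3 mol
From the 1:2 ratio, n((NH4)2SO4) = 1/2 × 8.620 × 10^-3 = 4.310 × 10^-3 mol
mass of (NH4)2SO4 = 4.310 × 10^-3 × 132.14 = 0.5695 g
% (NH4)2SO4 = 0.5695 / 0.7390 × 100 = 77.07 %

77.07 %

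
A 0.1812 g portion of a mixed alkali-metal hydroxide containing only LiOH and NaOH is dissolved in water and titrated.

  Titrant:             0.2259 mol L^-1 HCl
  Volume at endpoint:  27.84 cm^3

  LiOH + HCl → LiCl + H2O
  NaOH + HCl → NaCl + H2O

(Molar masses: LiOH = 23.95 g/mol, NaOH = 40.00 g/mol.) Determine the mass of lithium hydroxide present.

n(HCl) = 0.02784 × 0.2259 = 6.289 × 10^-3 mol
Let x = n(LiOH), y = n(NaOH).
Titrant: 1x + 1y = 6.289 × 10^-3;  mass: 23.95x + 40.00y = 0.1812
Solving, x = 4.384 × 10^-3 mol, y = 1.905 × 10^-3 mol
mass of LiOH = 4.384 × 10^-3 × 23.95 = 0.1050 g

0.1050 g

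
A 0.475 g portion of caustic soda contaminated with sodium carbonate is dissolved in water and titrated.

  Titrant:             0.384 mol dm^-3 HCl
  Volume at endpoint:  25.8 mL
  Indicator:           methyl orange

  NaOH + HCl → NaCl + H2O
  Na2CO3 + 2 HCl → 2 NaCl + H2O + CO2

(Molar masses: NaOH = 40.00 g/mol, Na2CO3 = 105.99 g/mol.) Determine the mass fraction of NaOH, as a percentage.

32.4 %

n(HCl) = 0.0258 × 0.384 = 9.91 × 10^-3 mol
Let x = n(NaOH), y = n(Na2CO3).
Titrant: 1x + 2y = 9.91 × 10^-3;  mass: 40.00x + 105.99y = 0.475
Solving, x = 3.85 × 10^-3 mol, y = 3.03 × 10^-3 mol
mass of NaOH = 3.85 × 10^-3 × 40.00 = 0.154 g
% NaOH = 0.154 / 0.475 × 100 = 32.4 %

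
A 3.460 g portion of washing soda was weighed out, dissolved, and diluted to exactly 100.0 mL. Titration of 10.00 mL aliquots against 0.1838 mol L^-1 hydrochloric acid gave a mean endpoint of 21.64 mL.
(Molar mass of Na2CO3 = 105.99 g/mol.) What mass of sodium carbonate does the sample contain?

2.108 g

Na2CO3 + 2 HCl → 2 NaCl + H2O + CO2
n(HCl) per titration = 0.02164 × 0.1838 = 3.977 × 10^-3 mol
From the 1:2 ratio, n(Na2CO3) in each aliquot = 1/2 × 3.977 × 10^-3 = 1.989 × 10^-3 mol
n(Na2CO3) in the whole flask = 1.989 × 10^-3 × 100.0/10.00 = 0.01989 mol
mass of Na2CO3 = 0.01989 × 105.99 = 2.108 g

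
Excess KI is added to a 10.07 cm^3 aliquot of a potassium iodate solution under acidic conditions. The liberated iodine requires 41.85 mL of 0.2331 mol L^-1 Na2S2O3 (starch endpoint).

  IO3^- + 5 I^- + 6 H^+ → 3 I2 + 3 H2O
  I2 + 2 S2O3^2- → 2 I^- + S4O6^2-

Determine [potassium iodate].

n(S2O3^2-) = 0.04185 × 0.2331 = 9.755 × 10^-3 mol
n(I2) = n(S2O3^2-)/2 = 4.878 × 10^-3 mol
From the 1:3 ratio, n(IO3^-) in the aliquot = 1/3 × 4.878 × 10^-3 = 1.626 × 10^-3 mol
[IO3^-] = 1.626 × 10^-3 / 0.01007 = 0.1615 mol/L

0.1615 mol/L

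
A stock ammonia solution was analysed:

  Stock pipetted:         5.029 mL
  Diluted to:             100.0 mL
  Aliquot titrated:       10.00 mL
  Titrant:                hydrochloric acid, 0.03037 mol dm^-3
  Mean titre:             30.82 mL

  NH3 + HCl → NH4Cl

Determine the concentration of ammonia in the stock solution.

1.861 mol/L

n(HCl) = 0.03082 × 0.03037 = 9.360 × 10^-4 mol
n(NH3) in the aliquot = 9.360 × 10^-4 mol (1:1 ratio)
[NH3]_dilute = 9.360 × 10^-4 / 0.01000 = 0.09360 mol/L
Dilution factor = 100.0 / 5.029 = 19.88
[NH3]_stock = 0.09360 × 19.88 = 1.861 mol/L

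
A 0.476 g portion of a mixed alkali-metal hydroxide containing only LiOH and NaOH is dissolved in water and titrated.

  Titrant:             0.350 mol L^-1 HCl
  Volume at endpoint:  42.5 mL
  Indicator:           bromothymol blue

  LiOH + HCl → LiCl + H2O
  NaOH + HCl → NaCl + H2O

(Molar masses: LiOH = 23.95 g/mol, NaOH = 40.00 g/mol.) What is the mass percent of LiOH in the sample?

n(HCl) = 0.0425 × 0.350 = 0.0149 mol
Let x = n(LiOH), y = n(NaOH).
Titrant: 1x + 1y = 0.0149;  mass: 23.95x + 40.00y = 0.476
Solving, x = 7.41 × 10^-3 mol, y = 7.46 × 10^-3 mol
mass of LiOH = 7.41 × 10^-3 × 23.95 = 0.178 g
% LiOH = 0.178 / 0.476 × 100 = 37.3 %

37.3 %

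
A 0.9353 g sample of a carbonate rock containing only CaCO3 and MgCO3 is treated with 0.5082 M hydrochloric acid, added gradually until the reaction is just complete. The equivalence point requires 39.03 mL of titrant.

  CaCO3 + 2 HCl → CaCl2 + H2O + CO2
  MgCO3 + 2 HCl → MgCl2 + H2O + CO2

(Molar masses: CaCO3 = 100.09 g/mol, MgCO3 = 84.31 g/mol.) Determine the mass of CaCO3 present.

n(HCl) = 0.03903 × 0.5082 = 0.01984 mol
Let x = n(CaCO3), y = n(MgCO3).
Titrant: 2x + 2y = 0.01984;  mass: 100.09x + 84.31y = 0.9353
Solving, x = 6.284 × 10^-3 mol, y = 3.634 × 10^-3 mol
mass of CaCO3 = 6.284 × 10^-3 × 100.09 = 0.6289 g

0.6289 g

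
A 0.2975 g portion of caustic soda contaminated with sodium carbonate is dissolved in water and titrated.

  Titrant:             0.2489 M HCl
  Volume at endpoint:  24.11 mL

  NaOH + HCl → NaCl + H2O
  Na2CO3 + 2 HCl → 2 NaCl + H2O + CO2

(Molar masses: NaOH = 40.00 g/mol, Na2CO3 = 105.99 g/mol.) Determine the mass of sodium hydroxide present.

0.06317 g

n(HCl) = 0.02411 × 0.2489 = 6.001 × 10^-3 mol
Let x = n(NaOH), y = n(Na2CO3).
Titrant: 1x + 2y = 6.001 × 10^-3;  mass: 40.00x + 105.99y = 0.2975
Solving, x = 1.579 × 10^-3 mol, y = 2.211 × 10^-3 mol
mass of NaOH = 1.579 × 10^-3 × 40.00 = 0.06317 g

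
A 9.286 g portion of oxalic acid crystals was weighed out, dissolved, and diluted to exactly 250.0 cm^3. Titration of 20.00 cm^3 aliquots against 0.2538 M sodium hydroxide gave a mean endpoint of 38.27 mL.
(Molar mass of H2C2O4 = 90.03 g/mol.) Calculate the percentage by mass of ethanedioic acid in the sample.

58.86 %

H2C2O4 + 2 NaOH → Na2C2O4 + 2 H2O
n(NaOH) per titration = 0.03827 × 0.2538 = 9.713 × 10^-3 mol
From the 1:2 ratio, n(H2C2O4) in each aliquot = 1/2 × 9.713 × 10^-3 = 4.856 × 10^-3 mol
n(H2C2O4) in the whole flask = 4.856 × 10^-3 × 250.0/20.00 = 0.06071 mol
mass of H2C2O4 = 0.06071 × 90.03 = 5.465 g
% H2C2O4 = 5.465 / 9.286 × 100 = 58.86 %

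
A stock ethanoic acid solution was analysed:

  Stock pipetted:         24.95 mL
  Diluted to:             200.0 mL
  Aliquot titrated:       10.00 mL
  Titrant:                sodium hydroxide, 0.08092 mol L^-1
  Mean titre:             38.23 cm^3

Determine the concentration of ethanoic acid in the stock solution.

2.480 mol/L

CH3COOH + NaOH → CH3COONa + H2O
n(NaOH) = 0.03823 × 0.08092 = 3.094 × 10^-3 mol
n(CH3COOH) in the aliquot = 3.094 × 10^-3 mol (1:1 ratio)
[CH3COOH]_dilute = 3.094 × 10^-3 / 0.01000 = 0.3094 mol/L
Dilution factor = 200.0 / 24.95 = 8.016
[CH3COOH]_stock = 0.3094 × 8.016 = 2.480 mol/L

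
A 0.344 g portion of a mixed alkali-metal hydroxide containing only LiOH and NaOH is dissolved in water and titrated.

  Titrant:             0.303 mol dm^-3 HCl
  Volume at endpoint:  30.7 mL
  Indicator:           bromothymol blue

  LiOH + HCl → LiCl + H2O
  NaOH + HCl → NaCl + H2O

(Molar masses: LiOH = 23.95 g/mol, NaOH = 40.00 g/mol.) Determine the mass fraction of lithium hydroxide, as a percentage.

12.2 %

n(HCl) = 0.0307 × 0.303 = 9.30 × 10^-3 mol
Let x = n(LiOH), y = n(NaOH).
Titrant: 1x + 1y = 9.30 × 10^-3;  mass: 23.95x + 40.00y = 0.344
Solving, x = 1.75 × 10^-3 mol, y = 7.55 × 10^-3 mol
mass of LiOH = 1.75 × 10^-3 × 23.95 = 0.0419 g
% LiOH = 0.0419 / 0.344 × 100 = 12.2 %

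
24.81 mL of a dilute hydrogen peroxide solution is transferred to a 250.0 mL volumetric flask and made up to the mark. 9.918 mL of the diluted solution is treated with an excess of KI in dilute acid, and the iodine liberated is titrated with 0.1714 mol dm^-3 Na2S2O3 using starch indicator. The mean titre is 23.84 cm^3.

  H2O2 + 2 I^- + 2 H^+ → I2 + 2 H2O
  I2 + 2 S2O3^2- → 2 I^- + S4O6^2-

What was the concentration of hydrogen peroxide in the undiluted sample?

2.076 mol/L

n(S2O3^2-) = 0.02384 × 0.1714 = 4.086 × 10^-3 mol
n(I2) = n(S2O3^2-)/2 = 2.043 × 10^-3 mol
n(H2O2) in the aliquot = 2.043 × 10^-3 mol (1:1 ratio)
[H2O2]_dilute = 2.043 × 10^-3 / 0.009918 = 0.2060 mol/L
[H2O2]_original = 0.2060 × 250.0/24.81 = 2.076 mol/L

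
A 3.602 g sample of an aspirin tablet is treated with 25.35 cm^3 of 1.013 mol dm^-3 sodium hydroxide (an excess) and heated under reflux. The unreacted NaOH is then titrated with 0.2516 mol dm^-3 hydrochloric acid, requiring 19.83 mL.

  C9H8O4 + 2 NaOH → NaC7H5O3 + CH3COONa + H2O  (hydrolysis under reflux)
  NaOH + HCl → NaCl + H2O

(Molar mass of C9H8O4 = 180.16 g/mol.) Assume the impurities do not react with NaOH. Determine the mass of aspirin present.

n(NaOH) added = 0.02535 × 1.013 = 0.02568 mol
n(HCl) used in back-titration = 0.01983 × 0.2516 = 4.989 × 10^-3 mol
n(NaOH) left over = 4.989 × 10^-3 mol (1:1 ratio)
n(NaOH) consumed by analyte = 0.02568 − 4.989 × 10^-3 = 0.02069 mol
From the 1:2 ratio, n(C9H8O4) = 1/2 × 0.02069 = 0.01035 mol
mass of C9H8O4 = 0.01035 × 180.16 = 1.864 g

1.864 g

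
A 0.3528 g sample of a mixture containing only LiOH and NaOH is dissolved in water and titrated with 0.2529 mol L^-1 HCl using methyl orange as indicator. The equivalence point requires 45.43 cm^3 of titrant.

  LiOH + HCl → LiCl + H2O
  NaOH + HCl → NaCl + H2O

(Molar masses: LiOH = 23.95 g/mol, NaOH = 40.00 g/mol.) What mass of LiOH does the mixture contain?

n(HCl) = 0.04543 × 0.2529 = 0.01149 mol
Let x = n(LiOH), y = n(NaOH).
Titrant: 1x + 1y = 0.01149;  mass: 23.95x + 40.00y = 0.3528
Solving, x = 6.652 × 10^-3 mol, y = 4.837 × 10^-3 mol
mass of LiOH = 6.652 × 10^-3 × 23.95 = 0.1593 g

0.1593 g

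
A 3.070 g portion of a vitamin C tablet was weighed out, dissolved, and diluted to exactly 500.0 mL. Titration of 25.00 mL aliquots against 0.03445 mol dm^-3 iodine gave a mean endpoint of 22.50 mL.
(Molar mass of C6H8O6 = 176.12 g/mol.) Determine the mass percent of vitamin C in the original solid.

C6H8O6 + I2 → C6H6O6 + 2 HI
n(I2) per titration = 0.02250 × 0.03445 = 7.751 × 10^-4 mol
n(C6H8O6) in each aliquot = 7.751 × 10^-4 mol (1:1 ratio)
n(C6H8O6) in the whole flask = 7.751 × 10^-4 × 500.0/25.00 = 0.01550 mol
mass of C6H8O6 = 0.01550 × 176.12 = 2.730 g
% C6H8O6 = 2.730 / 3.070 × 100 = 88.93 %

88.93 %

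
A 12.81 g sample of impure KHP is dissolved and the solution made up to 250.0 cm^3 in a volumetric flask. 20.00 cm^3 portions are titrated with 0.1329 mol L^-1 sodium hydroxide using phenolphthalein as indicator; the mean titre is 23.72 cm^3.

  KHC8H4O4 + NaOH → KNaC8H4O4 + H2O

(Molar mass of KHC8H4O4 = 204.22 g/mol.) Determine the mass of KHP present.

n(NaOH) per titration = 0.02372 × 0.1329 = 3.152 × 10^-3 mol
n(KHC8H4O4) in each aliquot = 3.152 × 10^-3 mol (1:1 ratio)
n(KHC8H4O4) in the whole flask = 3.152 × 10^-3 × 250.0/20.00 = 0.03940 mol
mass of KHC8H4O4 = 0.03940 × 204.22 = 8.047 g

8.047 g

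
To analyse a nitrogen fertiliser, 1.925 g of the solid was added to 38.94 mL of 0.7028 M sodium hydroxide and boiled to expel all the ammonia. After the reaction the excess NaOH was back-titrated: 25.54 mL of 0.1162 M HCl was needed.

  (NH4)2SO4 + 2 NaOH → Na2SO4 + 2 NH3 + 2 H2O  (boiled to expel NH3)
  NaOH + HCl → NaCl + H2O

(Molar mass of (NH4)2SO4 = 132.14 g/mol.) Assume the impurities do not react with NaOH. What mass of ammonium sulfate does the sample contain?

n(NaOH) added = 0.03894 × 0.7028 = 0.02737 mol
n(HCl) used in back-titration = 0.02554 × 0.1162 = 2.968 × 10^-3 mol
n(NaOH) left over = 2.968 × 10^-3 mol (1:1 ratio)
n(NaOH) consumed by analyte = 0.02737 − 2.968 × 10^-3 = 0.02440 mol
From the 1:2 ratio, n((NH4)2SO4) = 1/2 × 0.02440 = 0.01220 mol
mass of (NH4)2SO4 = 0.01220 × 132.14 = 1.612 g

1.612 g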